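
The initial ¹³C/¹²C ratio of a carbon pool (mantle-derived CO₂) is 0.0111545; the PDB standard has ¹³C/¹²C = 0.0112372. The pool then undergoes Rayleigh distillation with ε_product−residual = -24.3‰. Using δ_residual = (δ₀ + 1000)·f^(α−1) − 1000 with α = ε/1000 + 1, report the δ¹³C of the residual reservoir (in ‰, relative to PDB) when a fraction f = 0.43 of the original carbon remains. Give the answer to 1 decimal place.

13.2‰

δ₀ = (0.0111545/0.0112372 − 1)×1000 = (0.992641 − 1)×1000 = -7.359‰
α − 1 = ε/1000 = -0.0243
f^(α−1) = 0.43^(-0.0243) = 1.020720
δ_res = (-7.359 + 1000) × 1.020720 − 1000 = 1013.208 − 1000 = 13.21‰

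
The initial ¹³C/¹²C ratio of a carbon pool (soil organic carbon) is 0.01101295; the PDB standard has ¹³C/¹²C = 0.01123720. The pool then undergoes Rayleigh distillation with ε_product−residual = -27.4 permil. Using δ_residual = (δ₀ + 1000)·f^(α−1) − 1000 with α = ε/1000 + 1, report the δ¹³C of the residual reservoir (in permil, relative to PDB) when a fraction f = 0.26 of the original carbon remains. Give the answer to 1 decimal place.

δ₀ = (0.01101295/0.01123720 − 1)×1000 = (0.980044 − 1)×1000 = -19.956 permil
α − 1 = ε/1000 = -0.0274
f^(α−1) = 0.26^(-0.0274) = 1.037599
δ_res = (-19.956 + 1000) × 1.037599 − 1000 = 1016.893 − 1000 = 16.89 permil

16.9 permil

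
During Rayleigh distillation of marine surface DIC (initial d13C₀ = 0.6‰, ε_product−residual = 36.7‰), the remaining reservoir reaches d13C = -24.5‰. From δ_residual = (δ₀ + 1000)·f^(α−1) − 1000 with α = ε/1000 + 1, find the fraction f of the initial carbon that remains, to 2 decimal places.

α − 1 = ε/1000 = 0.0367
(δ_res + 1000)/(δ₀ + 1000) = (-24.5 + 1000)/(0.6 + 1000) = 975.5/1000.6 = 0.974915
f = 0.974915^(1/0.0367) = exp(ln(0.974915)/0.0367) = exp(-0.02540/0.0367)
f = exp(-0.6922) = 0.5005

0.50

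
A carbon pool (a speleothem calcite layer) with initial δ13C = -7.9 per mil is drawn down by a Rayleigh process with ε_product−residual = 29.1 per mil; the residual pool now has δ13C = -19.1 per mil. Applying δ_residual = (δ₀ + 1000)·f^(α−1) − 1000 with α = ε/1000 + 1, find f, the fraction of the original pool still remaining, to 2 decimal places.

α − 1 = ε/1000 = 0.0291
(δ_res + 1000)/(δ₀ + 1000) = (-19.1 + 1000)/(-7.9 + 1000) = 980.9/992.1 = 0.988711
f = 0.988711^(1/0.0291) = exp(ln(0.988711)/0.0291) = exp(-0.01135/0.0291)
f = exp(-0.3902) = 0.6770

0.68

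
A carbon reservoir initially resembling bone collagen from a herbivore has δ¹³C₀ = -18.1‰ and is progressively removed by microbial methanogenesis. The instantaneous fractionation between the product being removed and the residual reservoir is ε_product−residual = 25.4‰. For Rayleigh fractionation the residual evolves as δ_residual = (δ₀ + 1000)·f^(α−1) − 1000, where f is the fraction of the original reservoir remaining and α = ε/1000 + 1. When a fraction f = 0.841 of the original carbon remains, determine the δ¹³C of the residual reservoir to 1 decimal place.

Rayleigh residual: δ_res = (δ₀ + 1000)·f^(α−1) − 1000
α = ε/1000 + 1 = 1.02540, so α − 1 = 0.02540
f^(α−1) = 0.841^(0.02540) = 0.995611
δ_res = (-18.1 + 1000) × 0.995611 − 1000 = 977.591 − 1000 = -22.41‰

-22.4‰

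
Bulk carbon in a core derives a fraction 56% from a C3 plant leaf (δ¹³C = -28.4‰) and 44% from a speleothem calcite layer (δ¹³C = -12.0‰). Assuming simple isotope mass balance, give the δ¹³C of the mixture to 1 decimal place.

δ_mix = f_A·δ_A + f_B·δ_B
δ_mix = 0.56 × (-28.4) + 0.44 × (-12.0)
δ_mix = -15.90 + -5.28 = -21.18‰

-21.2‰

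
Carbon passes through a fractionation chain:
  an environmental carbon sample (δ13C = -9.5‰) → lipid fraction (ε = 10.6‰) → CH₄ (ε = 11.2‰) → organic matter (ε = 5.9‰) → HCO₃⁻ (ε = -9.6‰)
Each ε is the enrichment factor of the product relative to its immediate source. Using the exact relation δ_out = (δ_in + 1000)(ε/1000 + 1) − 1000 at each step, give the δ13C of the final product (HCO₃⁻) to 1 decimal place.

8.4‰

step 1: δ = (-9.50 + 1000)·(10.6/1000 + 1) − 1000 = 1.00‰
step 2: δ = (1.00 + 1000)·(11.2/1000 + 1) − 1000 = 12.21‰
step 3: δ = (12.21 + 1000)·(5.9/1000 + 1) − 1000 = 18.18‰
step 4: δ = (18.18 + 1000)·(-9.6/1000 + 1) − 1000 = 8.41‰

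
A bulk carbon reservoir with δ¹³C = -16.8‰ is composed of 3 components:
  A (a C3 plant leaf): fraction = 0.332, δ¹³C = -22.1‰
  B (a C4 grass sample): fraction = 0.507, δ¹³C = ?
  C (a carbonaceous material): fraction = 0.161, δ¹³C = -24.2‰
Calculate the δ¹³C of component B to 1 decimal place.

Isotope mass balance: δ_bulk = Σ fᵢ·δᵢ.
-16.8 = 0.332×(-22.1) + 0.507×δ_B + 0.161×(-24.2)
0.507·δ_B = -16.8 − (-11.233) = -5.567
δ_B = -5.567 / 0.507 = -10.98‰

-11.0‰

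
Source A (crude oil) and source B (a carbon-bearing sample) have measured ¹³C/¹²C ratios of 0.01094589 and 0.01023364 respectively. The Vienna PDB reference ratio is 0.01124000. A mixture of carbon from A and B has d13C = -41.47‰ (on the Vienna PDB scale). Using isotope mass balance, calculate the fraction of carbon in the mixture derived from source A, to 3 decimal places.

δ_A = (0.01094589/0.01124000 − 1)×1000 = (0.973834 − 1)×1000 = -26.166‰
δ_B = (0.01023364/0.01124000 − 1)×1000 = (0.910466 − 1)×1000 = -89.534‰
f_A = (δ_mix − δ_B)/(δ_A − δ_B) = (-41.47 − (-89.534))/(-26.166 − (-89.534))
f_A = 48.064 / 63.367 = 0.7585

0.758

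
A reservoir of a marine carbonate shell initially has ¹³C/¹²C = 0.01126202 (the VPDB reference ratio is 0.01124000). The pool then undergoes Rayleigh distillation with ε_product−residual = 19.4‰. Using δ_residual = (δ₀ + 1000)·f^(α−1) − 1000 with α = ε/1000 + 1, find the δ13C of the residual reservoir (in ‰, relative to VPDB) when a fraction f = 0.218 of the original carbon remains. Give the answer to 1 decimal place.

-27.2‰

δ₀ = (0.01126202/0.01124000 − 1)×1000 = (1.001959 − 1)×1000 = 1.959‰
α − 1 = ε/1000 = 0.0194
f^(α−1) = 0.218^(0.0194) = 0.970881
δ_res = (1.959 + 1000) × 0.970881 − 1000 = 972.783 − 1000 = -27.22‰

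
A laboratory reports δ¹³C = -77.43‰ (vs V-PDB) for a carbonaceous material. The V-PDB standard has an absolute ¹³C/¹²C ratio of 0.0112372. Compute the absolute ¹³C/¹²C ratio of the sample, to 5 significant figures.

0.010367

R_sample = R_standard × (δ¹³C/1000 + 1)
R_sample = 0.0112372 × (-77.43/1000 + 1) = 0.0112372 × 0.922570
R_sample = 0.0103671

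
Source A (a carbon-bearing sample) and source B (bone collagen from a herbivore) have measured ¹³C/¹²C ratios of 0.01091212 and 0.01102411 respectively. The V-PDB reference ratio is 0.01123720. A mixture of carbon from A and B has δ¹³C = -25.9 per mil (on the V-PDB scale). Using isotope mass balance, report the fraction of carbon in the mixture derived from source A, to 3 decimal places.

0.696

δ_A = (0.01091212/0.01123720 − 1)×1000 = (0.971071 − 1)×1000 = -28.929 per mil
δ_B = (0.01102411/0.01123720 − 1)×1000 = (0.981037 − 1)×1000 = -18.963 per mil
f_A = (δ_mix − δ_B)/(δ_A − δ_B) = (-25.9 − (-18.963))/(-28.929 − (-18.963))
f_A = -6.937 / -9.966 = 0.6961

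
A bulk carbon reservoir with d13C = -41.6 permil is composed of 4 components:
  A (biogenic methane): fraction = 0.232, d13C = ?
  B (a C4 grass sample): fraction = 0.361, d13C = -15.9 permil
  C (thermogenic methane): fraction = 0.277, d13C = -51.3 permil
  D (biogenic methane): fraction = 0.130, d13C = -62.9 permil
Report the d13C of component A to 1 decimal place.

Isotope mass balance: δ_bulk = Σ fᵢ·δᵢ.
-41.6 = 0.232×δ_A + 0.361×(-15.9) + 0.277×(-51.3) + 0.130×(-62.9)
0.232·δ_A = -41.6 − (-28.127) = -13.473
δ_A = -13.473 / 0.232 = -58.07 permil

-58.1 permil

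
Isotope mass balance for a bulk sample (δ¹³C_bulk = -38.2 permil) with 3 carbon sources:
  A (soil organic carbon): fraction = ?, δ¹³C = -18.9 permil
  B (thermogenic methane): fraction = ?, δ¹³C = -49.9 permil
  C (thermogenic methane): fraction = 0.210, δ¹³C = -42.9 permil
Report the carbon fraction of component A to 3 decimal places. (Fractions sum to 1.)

Let f_A and f_B be the unknown fractions; fractions sum to 1 so f_A + f_B = 0.790.
Mass balance: Σ fᵢ·δᵢ = δ_bulk ⇒ f_A·(-18.9) + f_B·(-49.9) = -38.2 − (-9.009) = -29.191
Substitute f_B = 0.790 − f_A:
f_A·(-18.9 − -49.9) = -29.191 − 0.790×(-49.9) = 10.230
f_A = 10.230 / 31.0 = 0.3300

0.330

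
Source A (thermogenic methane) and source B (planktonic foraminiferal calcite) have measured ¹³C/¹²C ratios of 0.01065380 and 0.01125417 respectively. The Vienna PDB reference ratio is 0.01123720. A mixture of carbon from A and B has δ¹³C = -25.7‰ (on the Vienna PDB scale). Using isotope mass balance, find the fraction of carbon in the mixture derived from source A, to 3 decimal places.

δ_A = (0.01065380/0.01123720 − 1)×1000 = (0.948083 − 1)×1000 = -51.917‰
δ_B = (0.01125417/0.01123720 − 1)×1000 = (1.001510 − 1)×1000 = 1.510‰
f_A = (δ_mix − δ_B)/(δ_A − δ_B) = (-25.7 − (1.510))/(-51.917 − (1.510))
f_A = -27.210 / -53.427 = 0.5093

0.509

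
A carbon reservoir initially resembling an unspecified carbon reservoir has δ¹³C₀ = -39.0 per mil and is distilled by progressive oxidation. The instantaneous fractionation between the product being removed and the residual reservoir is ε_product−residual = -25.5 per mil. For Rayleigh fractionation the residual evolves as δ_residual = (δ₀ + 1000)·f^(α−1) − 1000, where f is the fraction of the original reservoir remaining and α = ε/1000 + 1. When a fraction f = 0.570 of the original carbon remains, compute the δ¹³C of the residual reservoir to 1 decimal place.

-25.1 per mil

Rayleigh residual: δ_res = (δ₀ + 1000)·f^(α−1) − 1000
α = ε/1000 + 1 = 0.97450, so α − 1 = -0.02550
f^(α−1) = 0.570^(-0.02550) = 1.014437
δ_res = (-39.0 + 1000) × 1.014437 − 1000 = 974.874 − 1000 = -25.13 per mil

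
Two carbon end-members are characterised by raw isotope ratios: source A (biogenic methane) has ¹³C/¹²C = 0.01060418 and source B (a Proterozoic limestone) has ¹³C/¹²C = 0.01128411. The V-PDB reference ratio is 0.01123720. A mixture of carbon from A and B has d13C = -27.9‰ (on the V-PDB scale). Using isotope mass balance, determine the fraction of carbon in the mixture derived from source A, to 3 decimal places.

0.530

δ_A = (0.01060418/0.01123720 − 1)×1000 = (0.943667 − 1)×1000 = -56.333‰
δ_B = (0.01128411/0.01123720 − 1)×1000 = (1.004175 − 1)×1000 = 4.175‰
f_A = (δ_mix − δ_B)/(δ_A − δ_B) = (-27.9 − (4.175))/(-56.333 − (4.175))
f_A = -32.075 / -60.507 = 0.5301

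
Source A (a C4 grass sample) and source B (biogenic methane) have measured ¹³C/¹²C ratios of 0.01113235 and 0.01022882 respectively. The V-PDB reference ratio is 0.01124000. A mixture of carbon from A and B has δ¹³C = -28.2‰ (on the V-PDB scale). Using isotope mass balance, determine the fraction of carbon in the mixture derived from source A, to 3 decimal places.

δ_A = (0.01113235/0.01124000 − 1)×1000 = (0.990423 − 1)×1000 = -9.577‰
δ_B = (0.01022882/0.01124000 − 1)×1000 = (0.910037 − 1)×1000 = -89.963‰
f_A = (δ_mix − δ_B)/(δ_A − δ_B) = (-28.2 − (-89.963))/(-9.577 − (-89.963))
f_A = 61.763 / 80.385 = 0.7683

0.768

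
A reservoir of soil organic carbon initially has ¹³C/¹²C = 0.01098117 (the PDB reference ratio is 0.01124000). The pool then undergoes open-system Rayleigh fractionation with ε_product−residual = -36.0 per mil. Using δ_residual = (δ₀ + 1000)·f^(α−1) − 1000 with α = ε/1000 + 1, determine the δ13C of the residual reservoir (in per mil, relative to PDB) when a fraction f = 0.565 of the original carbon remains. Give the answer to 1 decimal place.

δ₀ = (0.01098117/0.01124000 − 1)×1000 = (0.976972 − 1)×1000 = -23.028 per mil
α − 1 = ε/1000 = -0.0360
f^(α−1) = 0.565^(-0.0360) = 1.020766
δ_res = (-23.028 + 1000) × 1.020766 − 1000 = 997.260 − 1000 = -2.74 per mil

-2.7 per mil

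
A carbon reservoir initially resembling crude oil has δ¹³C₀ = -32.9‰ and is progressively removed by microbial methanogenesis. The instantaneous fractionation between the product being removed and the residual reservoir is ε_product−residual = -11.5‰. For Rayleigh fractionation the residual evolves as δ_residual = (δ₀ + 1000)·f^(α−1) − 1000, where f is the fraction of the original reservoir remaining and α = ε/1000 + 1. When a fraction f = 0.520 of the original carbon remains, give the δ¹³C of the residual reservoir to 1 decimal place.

-25.6‰

Rayleigh residual: δ_res = (δ₀ + 1000)·f^(α−1) − 1000
α = ε/1000 + 1 = 0.98850, so α − 1 = -0.01150
f^(α−1) = 0.520^(-0.01150) = 1.007549
δ_res = (-32.9 + 1000) × 1.007549 − 1000 = 974.400 − 1000 = -25.60‰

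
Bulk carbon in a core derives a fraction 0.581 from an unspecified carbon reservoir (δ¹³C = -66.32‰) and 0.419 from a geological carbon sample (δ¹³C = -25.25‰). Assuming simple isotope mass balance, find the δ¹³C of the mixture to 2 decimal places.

-49.11‰

δ_mix = f_A·δ_A + f_B·δ_B
δ_mix = 0.581 × (-66.32) + 0.419 × (-25.25)
δ_mix = -38.532 + -10.580 = -49.112‰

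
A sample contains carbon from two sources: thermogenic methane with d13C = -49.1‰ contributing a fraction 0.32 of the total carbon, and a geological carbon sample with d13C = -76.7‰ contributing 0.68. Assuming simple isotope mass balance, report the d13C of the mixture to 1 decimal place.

-67.9‰

δ_mix = f_A·δ_A + f_B·δ_B
δ_mix = 0.32 × (-49.1) + 0.68 × (-76.7)
δ_mix = -15.71 + -52.16 = -67.87‰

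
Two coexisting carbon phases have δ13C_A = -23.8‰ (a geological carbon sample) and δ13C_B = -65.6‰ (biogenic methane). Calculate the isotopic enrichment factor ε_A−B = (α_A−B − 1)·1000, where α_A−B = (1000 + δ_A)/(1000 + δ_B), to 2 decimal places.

α_A−B = (1000 + -23.8) / (1000 + -65.6) = 976.2 / 934.4 = 1.044735
ε_A−B = (1.044735 − 1) × 1000 = 44.735‰
(The approximation ε ≈ δ_A − δ_B would give 41.8‰.)

44.73‰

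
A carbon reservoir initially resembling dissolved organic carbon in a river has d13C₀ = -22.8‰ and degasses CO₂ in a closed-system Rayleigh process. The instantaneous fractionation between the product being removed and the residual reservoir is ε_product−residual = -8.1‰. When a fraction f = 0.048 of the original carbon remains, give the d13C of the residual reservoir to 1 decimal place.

Rayleigh residual: δ_res = (δ₀ + 1000)·f^(α−1) − 1000
α = ε/1000 + 1 = 0.99190, so α − 1 = -0.00810
f^(α−1) = 0.048^(-0.00810) = 1.024901
δ_res = (-22.8 + 1000) × 1.024901 − 1000 = 1001.533 − 1000 = 1.53‰

1.5‰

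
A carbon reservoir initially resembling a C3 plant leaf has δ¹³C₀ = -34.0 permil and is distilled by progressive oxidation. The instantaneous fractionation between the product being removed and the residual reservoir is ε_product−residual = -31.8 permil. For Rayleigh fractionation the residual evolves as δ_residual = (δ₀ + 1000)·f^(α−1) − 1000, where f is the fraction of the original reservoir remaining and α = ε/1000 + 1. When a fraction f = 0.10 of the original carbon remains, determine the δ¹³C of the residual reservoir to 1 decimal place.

Rayleigh residual: δ_res = (δ₀ + 1000)·f^(α−1) − 1000
α = ε/1000 + 1 = 0.96820, so α − 1 = -0.03180
f^(α−1) = 0.10^(-0.03180) = 1.075970
δ_res = (-34.0 + 1000) × 1.075970 − 1000 = 1039.387 − 1000 = 39.39 permil

39.4 permil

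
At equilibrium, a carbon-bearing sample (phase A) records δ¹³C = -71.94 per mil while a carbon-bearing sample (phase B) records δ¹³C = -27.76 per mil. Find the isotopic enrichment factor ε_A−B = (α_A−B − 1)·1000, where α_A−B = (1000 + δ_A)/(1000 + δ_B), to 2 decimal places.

α_A−B = (1000 + -71.94) / (1000 + -27.76) = 928.06 / 972.24 = 0.954559
ε_A−B = (0.954559 − 1) × 1000 = -45.441 per mil
(The approximation ε ≈ δ_A − δ_B would give -44.18 per mil.)

-45.44 per mil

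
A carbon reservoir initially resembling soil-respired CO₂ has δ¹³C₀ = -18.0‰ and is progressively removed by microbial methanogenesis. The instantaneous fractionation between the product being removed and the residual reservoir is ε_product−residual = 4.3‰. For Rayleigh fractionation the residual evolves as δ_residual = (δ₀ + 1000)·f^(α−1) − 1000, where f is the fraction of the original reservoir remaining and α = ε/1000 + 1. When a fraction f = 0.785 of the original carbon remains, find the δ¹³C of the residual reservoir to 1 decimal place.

Rayleigh residual: δ_res = (δ₀ + 1000)·f^(α−1) − 1000
α = ε/1000 + 1 = 1.00430, so α − 1 = 0.00430
f^(α−1) = 0.785^(0.00430) = 0.998960
δ_res = (-18.0 + 1000) × 0.998960 − 1000 = 980.978 − 1000 = -19.02‰

-19.0‰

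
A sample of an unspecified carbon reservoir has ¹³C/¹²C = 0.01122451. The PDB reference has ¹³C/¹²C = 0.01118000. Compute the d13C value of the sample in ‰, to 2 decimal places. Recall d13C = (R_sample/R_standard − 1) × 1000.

d13C = (R_sample / R_standard − 1) × 1000
R_sample / R_standard = 0.01122451 / 0.01118000 = 1.003981
d13C = (1.003981 − 1) × 1000 = 3.981‰

3.98‰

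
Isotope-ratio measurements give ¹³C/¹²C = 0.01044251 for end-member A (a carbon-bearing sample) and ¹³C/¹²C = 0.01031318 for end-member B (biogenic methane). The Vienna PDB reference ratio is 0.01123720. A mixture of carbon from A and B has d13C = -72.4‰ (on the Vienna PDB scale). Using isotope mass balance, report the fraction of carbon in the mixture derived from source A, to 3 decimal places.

δ_A = (0.01044251/0.01123720 − 1)×1000 = (0.929280 − 1)×1000 = -70.720‰
δ_B = (0.01031318/0.01123720 − 1)×1000 = (0.917771 − 1)×1000 = -82.229‰
f_A = (δ_mix − δ_B)/(δ_A − δ_B) = (-72.4 − (-82.229))/(-70.720 − (-82.229))
f_A = 9.829 / 11.509 = 0.8540

0.854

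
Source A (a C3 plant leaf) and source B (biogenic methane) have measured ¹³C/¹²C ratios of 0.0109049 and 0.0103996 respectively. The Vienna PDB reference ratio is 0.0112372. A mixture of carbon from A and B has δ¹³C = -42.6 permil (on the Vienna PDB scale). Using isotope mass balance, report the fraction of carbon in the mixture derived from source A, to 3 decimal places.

δ_A = (0.0109049/0.0112372 − 1)×1000 = (0.970429 − 1)×1000 = -29.571 permil
δ_B = (0.0103996/0.0112372 − 1)×1000 = (0.925462 − 1)×1000 = -74.538 permil
f_A = (δ_mix − δ_B)/(δ_A − δ_B) = (-42.6 − (-74.538))/(-29.571 − (-74.538))
f_A = 31.938 / 44.967 = 0.7103

0.710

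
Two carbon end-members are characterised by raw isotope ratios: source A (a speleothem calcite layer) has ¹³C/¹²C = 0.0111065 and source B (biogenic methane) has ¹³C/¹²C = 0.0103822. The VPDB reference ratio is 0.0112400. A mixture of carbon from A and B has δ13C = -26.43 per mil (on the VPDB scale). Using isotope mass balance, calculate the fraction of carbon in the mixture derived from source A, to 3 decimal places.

δ_A = (0.0111065/0.0112400 − 1)×1000 = (0.988123 − 1)×1000 = -11.877 per mil
δ_B = (0.0103822/0.0112400 − 1)×1000 = (0.923683 − 1)×1000 = -76.317 per mil
f_A = (δ_mix − δ_B)/(δ_A − δ_B) = (-26.43 − (-76.317))/(-11.877 − (-76.317))
f_A = 49.887 / 64.440 = 0.7742

0.774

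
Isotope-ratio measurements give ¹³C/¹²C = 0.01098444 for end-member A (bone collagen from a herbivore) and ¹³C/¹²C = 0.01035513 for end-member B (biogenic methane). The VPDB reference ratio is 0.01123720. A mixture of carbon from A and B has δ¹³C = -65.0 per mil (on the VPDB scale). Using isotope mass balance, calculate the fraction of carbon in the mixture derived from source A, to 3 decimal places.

δ_A = (0.01098444/0.01123720 − 1)×1000 = (0.977507 − 1)×1000 = -22.493 per mil
δ_B = (0.01035513/0.01123720 − 1)×1000 = (0.921504 − 1)×1000 = -78.496 per mil
f_A = (δ_mix − δ_B)/(δ_A − δ_B) = (-65.0 − (-78.496))/(-22.493 − (-78.496))
f_A = 13.496 / 56.002 = 0.2410

0.241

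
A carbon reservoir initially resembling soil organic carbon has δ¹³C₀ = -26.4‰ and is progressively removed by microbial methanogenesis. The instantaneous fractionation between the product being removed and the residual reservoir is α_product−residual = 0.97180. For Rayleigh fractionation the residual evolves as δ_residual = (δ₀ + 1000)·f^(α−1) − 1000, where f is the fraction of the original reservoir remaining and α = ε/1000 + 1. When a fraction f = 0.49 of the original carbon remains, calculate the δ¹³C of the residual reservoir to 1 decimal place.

-6.6‰

Rayleigh residual: δ_res = (δ₀ + 1000)·f^(α−1) − 1000
α − 1 = -0.02820
f^(α−1) = 0.49^(-0.02820) = 1.020320
δ_res = (-26.4 + 1000) × 1.020320 − 1000 = 993.384 − 1000 = -6.62‰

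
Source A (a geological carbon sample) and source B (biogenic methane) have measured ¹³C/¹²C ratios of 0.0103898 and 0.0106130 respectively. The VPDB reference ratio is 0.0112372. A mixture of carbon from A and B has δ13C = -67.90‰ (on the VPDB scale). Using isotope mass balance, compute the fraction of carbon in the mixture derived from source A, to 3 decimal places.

δ_A = (0.0103898/0.0112372 − 1)×1000 = (0.924590 − 1)×1000 = -75.410‰
δ_B = (0.0106130/0.0112372 − 1)×1000 = (0.944452 − 1)×1000 = -55.548‰
f_A = (δ_mix − δ_B)/(δ_A − δ_B) = (-67.90 − (-55.548))/(-75.410 − (-55.548))
f_A = -12.352 / -19.863 = 0.6219

0.622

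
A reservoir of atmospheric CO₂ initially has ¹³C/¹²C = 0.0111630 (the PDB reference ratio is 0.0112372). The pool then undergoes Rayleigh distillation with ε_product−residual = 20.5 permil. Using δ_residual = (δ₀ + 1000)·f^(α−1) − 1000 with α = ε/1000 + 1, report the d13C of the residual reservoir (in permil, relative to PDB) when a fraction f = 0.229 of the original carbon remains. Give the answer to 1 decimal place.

-36.2 permil

δ₀ = (0.0111630/0.0112372 − 1)×1000 = (0.993397 − 1)×1000 = -6.603 permil
α − 1 = ε/1000 = 0.0205
f^(α−1) = 0.229^(0.0205) = 0.970234
δ_res = (-6.603 + 1000) × 0.970234 − 1000 = 963.828 − 1000 = -36.17 permil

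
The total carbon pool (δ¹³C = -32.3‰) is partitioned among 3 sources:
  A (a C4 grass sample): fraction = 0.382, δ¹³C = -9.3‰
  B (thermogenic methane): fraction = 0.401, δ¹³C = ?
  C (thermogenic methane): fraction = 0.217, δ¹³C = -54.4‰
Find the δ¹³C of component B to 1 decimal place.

Isotope mass balance: δ_bulk = Σ fᵢ·δᵢ.
-32.3 = 0.382×(-9.3) + 0.401×δ_B + 0.217×(-54.4)
0.401·δ_B = -32.3 − (-15.357) = -16.943
δ_B = -16.943 / 0.401 = -42.25‰

-42.3‰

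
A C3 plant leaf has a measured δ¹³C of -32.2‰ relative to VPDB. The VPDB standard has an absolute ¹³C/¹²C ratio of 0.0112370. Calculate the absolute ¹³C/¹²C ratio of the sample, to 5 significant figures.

R_sample = R_standard × (δ¹³C/1000 + 1)
R_sample = 0.0112370 × (-32.2/1000 + 1) = 0.0112370 × 0.967800
R_sample = 0.0108752

0.010875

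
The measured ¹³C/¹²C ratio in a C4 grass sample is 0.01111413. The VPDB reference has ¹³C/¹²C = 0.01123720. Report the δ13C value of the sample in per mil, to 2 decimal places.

-10.95 per mil

δ13C = (R_sample / R_standard − 1) × 1000
R_sample / R_standard = 0.01111413 / 0.01123720 = 0.989048
δ13C = (0.989048 − 1) × 1000 = -10.952 per mil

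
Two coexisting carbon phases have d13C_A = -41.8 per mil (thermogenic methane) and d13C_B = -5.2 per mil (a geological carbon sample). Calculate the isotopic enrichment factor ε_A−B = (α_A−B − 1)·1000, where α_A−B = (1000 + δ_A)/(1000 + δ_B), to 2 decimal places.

-36.79 per mil

α_A−B = (1000 + -41.8) / (1000 + -5.2) = 958.2 / 994.8 = 0.963209
ε_A−B = (0.963209 − 1) × 1000 = -36.791 per mil
(The approximation ε ≈ δ_A − δ_B would give -36.6 per mil.)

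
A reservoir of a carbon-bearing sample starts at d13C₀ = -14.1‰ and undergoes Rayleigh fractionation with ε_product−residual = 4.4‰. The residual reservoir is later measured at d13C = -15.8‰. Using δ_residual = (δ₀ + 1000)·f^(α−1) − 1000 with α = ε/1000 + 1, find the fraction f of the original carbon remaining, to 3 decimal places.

α − 1 = ε/1000 = 0.0044
(δ_res + 1000)/(δ₀ + 1000) = (-15.8 + 1000)/(-14.1 + 1000) = 984.2/985.9 = 0.998276
f = 0.998276^(1/0.0044) = exp(ln(0.998276)/0.0044) = exp(-0.00173/0.0044)
f = exp(-0.3922) = 0.6756

0.676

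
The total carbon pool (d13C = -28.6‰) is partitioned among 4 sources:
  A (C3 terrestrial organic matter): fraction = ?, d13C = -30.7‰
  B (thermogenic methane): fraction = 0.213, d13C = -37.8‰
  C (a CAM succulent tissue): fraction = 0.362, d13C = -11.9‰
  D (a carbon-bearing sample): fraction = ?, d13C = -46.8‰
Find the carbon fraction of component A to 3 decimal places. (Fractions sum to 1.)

0.227

Let f_A and f_D be the unknown fractions; fractions sum to 1 so f_A + f_D = 0.425.
Mass balance: Σ fᵢ·δᵢ = δ_bulk ⇒ f_A·(-30.7) + f_D·(-46.8) = -28.6 − (-12.359) = -16.241
Substitute f_D = 0.425 − f_A:
f_A·(-30.7 − -46.8) = -16.241 − 0.425×(-46.8) = 3.649
f_A = 3.649 / 16.1 = 0.2267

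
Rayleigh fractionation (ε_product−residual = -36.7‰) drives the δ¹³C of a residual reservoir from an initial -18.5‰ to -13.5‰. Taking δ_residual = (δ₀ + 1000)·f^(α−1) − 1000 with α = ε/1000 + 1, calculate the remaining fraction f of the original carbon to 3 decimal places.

0.871

α − 1 = ε/1000 = -0.0367
(δ_res + 1000)/(δ₀ + 1000) = (-13.5 + 1000)/(-18.5 + 1000) = 986.5/981.5 = 1.005094
f = 1.005094^(1/-0.0367) = exp(ln(1.005094)/-0.0367) = exp(0.00508/-0.0367)
f = exp(-0.1385) = 0.8707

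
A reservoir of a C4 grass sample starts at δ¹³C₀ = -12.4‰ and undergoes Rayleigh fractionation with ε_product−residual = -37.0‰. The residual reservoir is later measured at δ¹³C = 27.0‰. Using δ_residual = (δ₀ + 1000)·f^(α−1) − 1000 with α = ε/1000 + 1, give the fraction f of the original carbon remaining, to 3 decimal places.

α − 1 = ε/1000 = -0.0370
(δ_res + 1000)/(δ₀ + 1000) = (27.0 + 1000)/(-12.4 + 1000) = 1027.0/987.6 = 1.039895
f = 1.039895^(1/-0.0370) = exp(ln(1.039895)/-0.0370) = exp(0.03912/-0.0370)
f = exp(-1.0573) = 0.3474

0.347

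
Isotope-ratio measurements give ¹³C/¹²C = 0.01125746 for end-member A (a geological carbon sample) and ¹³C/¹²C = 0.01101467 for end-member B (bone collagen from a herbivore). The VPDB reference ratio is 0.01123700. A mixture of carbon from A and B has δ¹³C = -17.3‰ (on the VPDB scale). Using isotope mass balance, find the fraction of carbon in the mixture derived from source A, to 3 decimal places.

0.115

δ_A = (0.01125746/0.01123700 − 1)×1000 = (1.001821 − 1)×1000 = 1.821‰
δ_B = (0.01101467/0.01123700 − 1)×1000 = (0.980214 − 1)×1000 = -19.786‰
f_A = (δ_mix − δ_B)/(δ_A − δ_B) = (-17.3 − (-19.786))/(1.821 − (-19.786))
f_A = 2.486 / 21.606 = 0.1150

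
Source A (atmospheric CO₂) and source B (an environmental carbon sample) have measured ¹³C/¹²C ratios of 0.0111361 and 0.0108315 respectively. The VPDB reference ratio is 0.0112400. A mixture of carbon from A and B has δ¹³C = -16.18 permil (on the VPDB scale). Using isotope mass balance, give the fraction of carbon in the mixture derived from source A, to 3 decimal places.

δ_A = (0.0111361/0.0112400 − 1)×1000 = (0.990756 − 1)×1000 = -9.244 permil
δ_B = (0.0108315/0.0112400 − 1)×1000 = (0.963657 − 1)×1000 = -36.343 permil
f_A = (δ_mix − δ_B)/(δ_A − δ_B) = (-16.18 − (-36.343))/(-9.244 − (-36.343))
f_A = 20.163 / 27.100 = 0.7440

0.744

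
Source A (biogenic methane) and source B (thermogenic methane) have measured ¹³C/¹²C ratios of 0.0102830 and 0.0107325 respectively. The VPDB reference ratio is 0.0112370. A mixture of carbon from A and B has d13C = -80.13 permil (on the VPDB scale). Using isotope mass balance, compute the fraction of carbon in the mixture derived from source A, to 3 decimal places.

0.881

δ_A = (0.0102830/0.0112370 − 1)×1000 = (0.915102 − 1)×1000 = -84.898 permil
δ_B = (0.0107325/0.0112370 − 1)×1000 = (0.955104 − 1)×1000 = -44.896 permil
f_A = (δ_mix − δ_B)/(δ_A − δ_B) = (-80.13 − (-44.896))/(-84.898 − (-44.896))
f_A = -35.234 / -40.002 = 0.8808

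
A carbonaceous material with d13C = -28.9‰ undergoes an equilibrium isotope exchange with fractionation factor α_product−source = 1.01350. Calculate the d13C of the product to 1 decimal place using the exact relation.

-15.8‰

δ_product = (δ_source + 1000)·α − 1000
δ_product = (-28.9 + 1000) × 1.01350 − 1000
δ_product = 984.210 − 1000 = -15.79‰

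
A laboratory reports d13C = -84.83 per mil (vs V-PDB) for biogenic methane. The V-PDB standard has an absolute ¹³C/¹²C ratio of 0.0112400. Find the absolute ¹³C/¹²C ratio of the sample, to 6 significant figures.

0.0102865

R_sample = R_standard × (d13C/1000 + 1)
R_sample = 0.0112400 × (-84.83/1000 + 1) = 0.0112400 × 0.915170
R_sample = 0.0102865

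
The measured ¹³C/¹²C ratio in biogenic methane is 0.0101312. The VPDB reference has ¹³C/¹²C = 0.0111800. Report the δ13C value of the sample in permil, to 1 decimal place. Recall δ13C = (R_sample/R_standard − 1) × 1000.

-93.8 permil

δ13C = (R_sample / R_standard − 1) × 1000
R_sample / R_standard = 0.0101312 / 0.0111800 = 0.906190
δ13C = (0.906190 − 1) × 1000 = -93.81 permil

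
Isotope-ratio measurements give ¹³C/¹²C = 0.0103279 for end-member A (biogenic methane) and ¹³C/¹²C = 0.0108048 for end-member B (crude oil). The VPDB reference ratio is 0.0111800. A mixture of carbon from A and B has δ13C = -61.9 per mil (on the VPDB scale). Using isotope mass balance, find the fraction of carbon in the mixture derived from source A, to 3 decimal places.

δ_A = (0.0103279/0.0111800 − 1)×1000 = (0.923784 − 1)×1000 = -76.216 per mil
δ_B = (0.0108048/0.0111800 − 1)×1000 = (0.966440 − 1)×1000 = -33.560 per mil
f_A = (δ_mix − δ_B)/(δ_A − δ_B) = (-61.9 − (-33.560))/(-76.216 − (-33.560))
f_A = -28.340 / -42.657 = 0.6644

0.664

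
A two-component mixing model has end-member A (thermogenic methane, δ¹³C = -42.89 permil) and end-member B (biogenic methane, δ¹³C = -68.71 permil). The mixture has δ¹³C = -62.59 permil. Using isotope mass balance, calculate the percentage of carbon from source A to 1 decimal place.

23.7%

δ_mix = f_A·δ_A + (1 − f_A)·δ_B  ⇒  f_A = (δ_mix − δ_B)/(δ_A − δ_B)
f_A = (-62.59 − (-68.71)) / (-42.89 − (-68.71))
f_A = 6.12 / 25.82 = 0.2370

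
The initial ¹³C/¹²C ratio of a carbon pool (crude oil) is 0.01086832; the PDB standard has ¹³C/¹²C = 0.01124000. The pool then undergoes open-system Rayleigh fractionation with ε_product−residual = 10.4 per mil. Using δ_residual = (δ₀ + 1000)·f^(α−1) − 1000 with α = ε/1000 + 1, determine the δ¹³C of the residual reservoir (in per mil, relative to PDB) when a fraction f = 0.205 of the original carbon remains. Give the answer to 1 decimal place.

δ₀ = (0.01086832/0.01124000 − 1)×1000 = (0.966932 − 1)×1000 = -33.068 per mil
α − 1 = ε/1000 = 0.0104
f^(α−1) = 0.205^(0.0104) = 0.983654
δ_res = (-33.068 + 1000) × 0.983654 − 1000 = 951.127 − 1000 = -48.87 per mil

-48.9 per mil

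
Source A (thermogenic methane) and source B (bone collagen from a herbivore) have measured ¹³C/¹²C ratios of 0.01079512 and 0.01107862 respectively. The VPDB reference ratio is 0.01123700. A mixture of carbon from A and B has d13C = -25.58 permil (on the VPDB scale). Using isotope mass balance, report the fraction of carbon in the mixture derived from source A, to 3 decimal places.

0.455

δ_A = (0.01079512/0.01123700 − 1)×1000 = (0.960676 − 1)×1000 = -39.324 permil
δ_B = (0.01107862/0.01123700 − 1)×1000 = (0.985905 − 1)×1000 = -14.095 permil
f_A = (δ_mix − δ_B)/(δ_A − δ_B) = (-25.58 − (-14.095))/(-39.324 − (-14.095))
f_A = -11.485 / -25.229 = 0.4552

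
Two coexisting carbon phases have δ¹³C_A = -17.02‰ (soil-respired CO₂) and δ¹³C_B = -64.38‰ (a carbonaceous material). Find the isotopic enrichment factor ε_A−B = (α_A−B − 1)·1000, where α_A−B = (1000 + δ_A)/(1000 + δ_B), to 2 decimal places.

50.62‰

α_A−B = (1000 + -17.02) / (1000 + -64.38) = 982.98 / 935.62 = 1.050619
ε_A−B = (1.050619 − 1) × 1000 = 50.619‰
(The approximation ε ≈ δ_A − δ_B would give 47.36‰.)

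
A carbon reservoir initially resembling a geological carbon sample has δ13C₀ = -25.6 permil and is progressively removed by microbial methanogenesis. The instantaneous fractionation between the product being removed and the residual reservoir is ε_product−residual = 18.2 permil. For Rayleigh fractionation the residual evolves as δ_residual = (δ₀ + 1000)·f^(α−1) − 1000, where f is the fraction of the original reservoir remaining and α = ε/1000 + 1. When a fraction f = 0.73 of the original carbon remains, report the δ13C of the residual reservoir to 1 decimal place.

-31.2 permil

Rayleigh residual: δ_res = (δ₀ + 1000)·f^(α−1) − 1000
α = ε/1000 + 1 = 1.01820, so α − 1 = 0.01820
f^(α−1) = 0.73^(0.01820) = 0.994289
δ_res = (-25.6 + 1000) × 0.994289 − 1000 = 968.835 − 1000 = -31.17 permil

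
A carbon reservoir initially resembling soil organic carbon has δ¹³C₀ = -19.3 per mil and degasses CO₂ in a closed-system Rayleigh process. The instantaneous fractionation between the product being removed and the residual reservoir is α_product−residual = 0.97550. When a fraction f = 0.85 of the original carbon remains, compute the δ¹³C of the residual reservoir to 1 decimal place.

Rayleigh residual: δ_res = (δ₀ + 1000)·f^(α−1) − 1000
α − 1 = -0.02450
f^(α−1) = 0.85^(-0.02450) = 1.003990
δ_res = (-19.3 + 1000) × 1.003990 − 1000 = 984.613 − 1000 = -15.39 per mil

-15.4 per mil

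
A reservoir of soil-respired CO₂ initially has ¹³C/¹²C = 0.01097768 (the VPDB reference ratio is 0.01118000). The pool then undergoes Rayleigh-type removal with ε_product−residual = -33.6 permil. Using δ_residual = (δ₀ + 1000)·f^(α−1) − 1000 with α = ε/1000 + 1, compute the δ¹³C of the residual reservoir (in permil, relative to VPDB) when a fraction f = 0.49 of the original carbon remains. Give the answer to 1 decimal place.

δ₀ = (0.01097768/0.01118000 − 1)×1000 = (0.981903 − 1)×1000 = -18.097 permil
α − 1 = ε/1000 = -0.0336
f^(α−1) = 0.49^(-0.0336) = 1.024258
δ_res = (-18.097 + 1000) × 1.024258 − 1000 = 1005.723 − 1000 = 5.72 permil

5.7 permil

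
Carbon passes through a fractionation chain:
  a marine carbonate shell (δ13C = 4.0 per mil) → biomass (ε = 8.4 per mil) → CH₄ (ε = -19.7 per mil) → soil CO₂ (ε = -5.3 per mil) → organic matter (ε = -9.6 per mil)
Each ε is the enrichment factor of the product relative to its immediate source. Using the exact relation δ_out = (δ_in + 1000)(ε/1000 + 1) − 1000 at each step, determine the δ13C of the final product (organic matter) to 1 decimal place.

-22.2 per mil

step 1: δ = (4.00 + 1000)·(8.4/1000 + 1) − 1000 = 12.43 per mil
step 2: δ = (12.43 + 1000)·(-19.7/1000 + 1) − 1000 = -7.51 per mil
step 3: δ = (-7.51 + 1000)·(-5.3/1000 + 1) − 1000 = -12.77 per mil
step 4: δ = (-12.77 + 1000)·(-9.6/1000 + 1) − 1000 = -22.25 per mil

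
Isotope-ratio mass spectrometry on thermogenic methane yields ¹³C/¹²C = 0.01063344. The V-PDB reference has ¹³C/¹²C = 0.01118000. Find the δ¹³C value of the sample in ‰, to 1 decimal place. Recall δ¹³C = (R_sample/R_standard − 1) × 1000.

-48.9‰

δ¹³C = (R_sample / R_standard − 1) × 1000
R_sample / R_standard = 0.01063344 / 0.01118000 = 0.951113
δ¹³C = (0.951113 − 1) × 1000 = -48.89‰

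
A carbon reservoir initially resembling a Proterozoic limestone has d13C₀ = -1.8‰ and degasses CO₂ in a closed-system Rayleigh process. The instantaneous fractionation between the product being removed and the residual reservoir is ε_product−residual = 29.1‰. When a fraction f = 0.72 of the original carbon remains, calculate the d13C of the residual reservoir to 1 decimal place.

-11.3‰

Rayleigh residual: δ_res = (δ₀ + 1000)·f^(α−1) − 1000
α = ε/1000 + 1 = 1.02910, so α − 1 = 0.02910
f^(α−1) = 0.72^(0.02910) = 0.990486
δ_res = (-1.8 + 1000) × 0.990486 − 1000 = 988.703 − 1000 = -11.30‰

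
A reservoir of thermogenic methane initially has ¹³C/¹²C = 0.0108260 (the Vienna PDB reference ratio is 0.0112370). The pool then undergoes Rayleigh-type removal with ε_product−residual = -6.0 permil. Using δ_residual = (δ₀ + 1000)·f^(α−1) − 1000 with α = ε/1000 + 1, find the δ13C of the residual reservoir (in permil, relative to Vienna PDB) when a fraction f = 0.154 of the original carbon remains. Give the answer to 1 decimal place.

-25.7 permil

δ₀ = (0.0108260/0.0112370 − 1)×1000 = (0.963424 − 1)×1000 = -36.576 permil
α − 1 = ε/1000 = -0.0060
f^(α−1) = 0.154^(-0.0060) = 1.011288
δ_res = (-36.576 + 1000) × 1.011288 − 1000 = 974.300 − 1000 = -25.70 permil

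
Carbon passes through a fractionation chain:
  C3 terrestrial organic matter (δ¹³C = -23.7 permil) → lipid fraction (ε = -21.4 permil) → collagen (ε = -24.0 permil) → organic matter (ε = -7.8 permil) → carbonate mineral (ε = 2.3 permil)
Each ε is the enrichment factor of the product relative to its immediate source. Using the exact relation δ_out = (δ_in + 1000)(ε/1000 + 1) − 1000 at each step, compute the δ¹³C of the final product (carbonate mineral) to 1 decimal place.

step 1: δ = (-23.70 + 1000)·(-21.4/1000 + 1) − 1000 = -44.59 permil
step 2: δ = (-44.59 + 1000)·(-24.0/1000 + 1) − 1000 = -67.52 permil
step 3: δ = (-67.52 + 1000)·(-7.8/1000 + 1) − 1000 = -74.80 permil
step 4: δ = (-74.80 + 1000)·(2.3/1000 + 1) − 1000 = -72.67 permil

-72.7 permil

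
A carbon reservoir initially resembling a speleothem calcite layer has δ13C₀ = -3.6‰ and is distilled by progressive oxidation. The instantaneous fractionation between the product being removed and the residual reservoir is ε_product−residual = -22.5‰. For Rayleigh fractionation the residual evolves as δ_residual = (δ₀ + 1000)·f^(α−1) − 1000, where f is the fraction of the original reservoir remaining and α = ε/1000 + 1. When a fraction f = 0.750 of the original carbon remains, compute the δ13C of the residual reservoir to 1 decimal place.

2.9‰

Rayleigh residual: δ_res = (δ₀ + 1000)·f^(α−1) − 1000
α = ε/1000 + 1 = 0.97750, so α − 1 = -0.02250
f^(α−1) = 0.750^(-0.02250) = 1.006494
δ_res = (-3.6 + 1000) × 1.006494 − 1000 = 1002.870 − 1000 = 2.87‰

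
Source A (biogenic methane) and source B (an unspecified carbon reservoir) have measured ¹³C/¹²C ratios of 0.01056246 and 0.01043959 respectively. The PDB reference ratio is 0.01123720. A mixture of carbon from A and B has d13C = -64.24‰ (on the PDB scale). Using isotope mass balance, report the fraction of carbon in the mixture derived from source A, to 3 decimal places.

δ_A = (0.01056246/0.01123720 − 1)×1000 = (0.939955 − 1)×1000 = -60.045‰
δ_B = (0.01043959/0.01123720 − 1)×1000 = (0.929021 − 1)×1000 = -70.979‰
f_A = (δ_mix − δ_B)/(δ_A − δ_B) = (-64.24 − (-70.979))/(-60.045 − (-70.979))
f_A = 6.739 / 10.934 = 0.6164

0.616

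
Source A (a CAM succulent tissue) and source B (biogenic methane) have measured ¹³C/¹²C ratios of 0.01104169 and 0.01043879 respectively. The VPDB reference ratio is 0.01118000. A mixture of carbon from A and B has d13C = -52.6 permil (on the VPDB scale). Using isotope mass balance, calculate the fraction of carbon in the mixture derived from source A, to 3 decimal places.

δ_A = (0.01104169/0.01118000 − 1)×1000 = (0.987629 − 1)×1000 = -12.371 permil
δ_B = (0.01043879/0.01118000 − 1)×1000 = (0.933702 − 1)×1000 = -66.298 permil
f_A = (δ_mix − δ_B)/(δ_A − δ_B) = (-52.6 − (-66.298))/(-12.371 − (-66.298))
f_A = 13.698 / 53.927 = 0.2540

0.254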